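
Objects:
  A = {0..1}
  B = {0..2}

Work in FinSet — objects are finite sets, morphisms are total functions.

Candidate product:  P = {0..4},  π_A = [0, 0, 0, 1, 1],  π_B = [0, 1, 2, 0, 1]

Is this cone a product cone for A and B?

Answer: NOT A VALID PRODUCT — |P|=5 ≠ |A|·|B|=6

Trace:
|A|·|B| = 2·3 = 6;  |P| = 5
  → cardinalities differ; no bijection possible.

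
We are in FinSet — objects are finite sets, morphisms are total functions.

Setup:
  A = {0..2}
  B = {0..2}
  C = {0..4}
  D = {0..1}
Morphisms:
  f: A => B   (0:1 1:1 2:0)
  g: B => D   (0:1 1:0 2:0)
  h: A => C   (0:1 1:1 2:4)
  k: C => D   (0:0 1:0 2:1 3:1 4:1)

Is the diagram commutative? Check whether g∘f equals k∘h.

Answer: COMMUTES

Trace:
1) trace f;g:
  0 f=>1 g=>0
  1 f=>1 g=>0
  2 f=>0 g=>1
  ⟦path⟧₁ = (0:0 1:0 2:1)
2) trace h;k:
  0 h=>1 k=>0
  1 h=>1 k=>0
  2 h=>4 k=>1
  ⟦path⟧₂ = (0:0 1:0 2:1)
Equal? same morphism ✓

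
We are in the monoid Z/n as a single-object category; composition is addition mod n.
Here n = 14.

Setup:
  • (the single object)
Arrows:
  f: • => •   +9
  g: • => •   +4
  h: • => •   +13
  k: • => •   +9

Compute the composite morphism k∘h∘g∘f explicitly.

Answer: +7

Trace:
  0 +9≡9 +4≡13 +13≡12 +9≡7  (mod 14)
⟦path⟧: +7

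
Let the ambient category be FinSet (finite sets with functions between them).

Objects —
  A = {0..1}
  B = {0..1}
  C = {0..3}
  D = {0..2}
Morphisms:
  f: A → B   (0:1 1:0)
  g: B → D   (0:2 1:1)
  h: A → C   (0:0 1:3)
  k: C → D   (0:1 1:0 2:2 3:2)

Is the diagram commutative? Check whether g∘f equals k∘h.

Path 1 = f;g:
  0 f→1 g→1
  1 f→0 g→2
  composite₁ = (0:1 1:2)
Path 2 = h;k:
  0 h→0 k→1
  1 h→3 k→2
  composite₂ = (0:1 1:2)
Equal? same morphism ✓

Answer: COMMUTES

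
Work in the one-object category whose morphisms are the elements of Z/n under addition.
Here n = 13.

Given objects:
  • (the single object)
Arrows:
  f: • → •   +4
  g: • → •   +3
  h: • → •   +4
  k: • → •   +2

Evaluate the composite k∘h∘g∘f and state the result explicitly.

Answer: +0

Trace:
  0 +4≡4 +3≡7 +4≡11 +2≡0  (mod 13)
result: +0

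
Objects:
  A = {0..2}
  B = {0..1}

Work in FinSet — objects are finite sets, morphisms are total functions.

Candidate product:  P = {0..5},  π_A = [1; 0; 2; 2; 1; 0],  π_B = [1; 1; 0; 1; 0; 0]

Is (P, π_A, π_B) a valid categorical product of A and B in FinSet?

Answer: VALID PRODUCT

Work:
|A|·|B| = 3·2 = 6;  |P| = 6
Check the pairing map k ↦ (π_A(k), π_B(k)):
  0 -> (1,1)
  1 -> (0,1)
  2 -> (2,0)
  3 -> (2,1)
  4 -> (1,0)
  5 -> (0,0)
distinct pairs in image: 6 / 6 needed
  → bijection onto A×B; projections well-typed.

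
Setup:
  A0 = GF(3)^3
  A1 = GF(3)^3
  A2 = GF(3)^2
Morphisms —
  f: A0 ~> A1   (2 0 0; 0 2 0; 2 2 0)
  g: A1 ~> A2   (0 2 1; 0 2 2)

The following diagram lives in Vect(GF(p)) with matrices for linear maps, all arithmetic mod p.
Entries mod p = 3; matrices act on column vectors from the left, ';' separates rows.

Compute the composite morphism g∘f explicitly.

  e0=⟨1,0,0⟩ f~>⟨2,0,2⟩ g~>⟨2,1⟩
  e1=⟨0,1,0⟩ f~>⟨0,2,2⟩ g~>⟨0,2⟩
  e2=⟨0,0,1⟩ f~>⟨0,0,0⟩ g~>⟨0,0⟩
result: (2 0 0; 1 2 0)

Answer: (2 0 0; 1 2 0)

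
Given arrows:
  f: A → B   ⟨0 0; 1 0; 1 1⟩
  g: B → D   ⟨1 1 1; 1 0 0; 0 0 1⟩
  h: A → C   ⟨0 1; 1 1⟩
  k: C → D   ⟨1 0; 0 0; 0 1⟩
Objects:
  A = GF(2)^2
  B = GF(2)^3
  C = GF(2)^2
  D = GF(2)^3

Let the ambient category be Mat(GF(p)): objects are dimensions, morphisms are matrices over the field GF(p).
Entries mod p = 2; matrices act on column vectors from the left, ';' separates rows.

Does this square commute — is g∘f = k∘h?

Along f;g (path 1):
  e0=(1,0) f→(0,1,1) g→(0,0,1)
  e1=(0,1) f→(0,0,1) g→(1,0,1)
  composite₁ = ⟨0 1; 0 0; 1 1⟩
Along h;k (path 2):
  e0=(1,0) h→(0,1) k→(0,0,1)
  e1=(0,1) h→(1,1) k→(1,0,1)
  composite₂ = ⟨0 1; 0 0; 1 1⟩
Equal? same morphism ✓

Answer: COMMUTES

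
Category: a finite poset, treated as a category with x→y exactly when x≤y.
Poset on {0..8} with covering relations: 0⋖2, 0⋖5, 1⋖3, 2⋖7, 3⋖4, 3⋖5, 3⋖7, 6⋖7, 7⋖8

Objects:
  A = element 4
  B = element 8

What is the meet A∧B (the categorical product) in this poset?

{x : x≤A ∧ x≤B} = {1,3}  (A=4, B=8)
  1 ≤ 3
  3 ≤ 3
glb = 3

Answer: A∧B = 3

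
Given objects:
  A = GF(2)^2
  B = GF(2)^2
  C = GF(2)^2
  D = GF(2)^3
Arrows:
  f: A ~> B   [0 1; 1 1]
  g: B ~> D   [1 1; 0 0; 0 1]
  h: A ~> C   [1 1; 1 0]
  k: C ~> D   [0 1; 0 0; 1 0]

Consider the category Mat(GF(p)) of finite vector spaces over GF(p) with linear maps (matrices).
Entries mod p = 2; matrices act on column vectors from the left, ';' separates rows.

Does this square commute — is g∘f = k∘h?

Path 1 = f;g:
  e0=[1,0] f~>[0,1] g~>[1,0,1]
  e1=[0,1] f~>[1,1] g~>[0,0,1]
  composite₁ = [1 0; 0 0; 1 1]
Path 2 = h;k:
  e0=[1,0] h~>[1,1] k~>[1,0,1]
  e1=[0,1] h~>[1,0] k~>[0,0,1]
  composite₂ = [1 0; 0 0; 1 1]
Equal? equal; square commutes

Answer: COMMUTES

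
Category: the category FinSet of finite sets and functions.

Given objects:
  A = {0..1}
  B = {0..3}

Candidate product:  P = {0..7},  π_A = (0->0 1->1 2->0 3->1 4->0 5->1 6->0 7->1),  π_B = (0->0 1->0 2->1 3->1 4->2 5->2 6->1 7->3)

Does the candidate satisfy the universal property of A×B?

Answer: NOT A VALID PRODUCT — duplicate pair at indices 2,6

Trace:
|A|·|B| = 2·4 = 8;  |P| = 8
Check the pairing map k ↦ (π_A(k), π_B(k)):
  0 -> (0,0)
  1 -> (1,0)
  2 -> (0,1)
  3 -> (1,1)
  4 -> (0,2)
  5 -> (1,2)
  6 -> (0,1)  ✗ repeats pair of k=2
  7 -> (1,3)
distinct pairs in image: 7 / 8 needed
  → (0,1) hit at k=2 and k=6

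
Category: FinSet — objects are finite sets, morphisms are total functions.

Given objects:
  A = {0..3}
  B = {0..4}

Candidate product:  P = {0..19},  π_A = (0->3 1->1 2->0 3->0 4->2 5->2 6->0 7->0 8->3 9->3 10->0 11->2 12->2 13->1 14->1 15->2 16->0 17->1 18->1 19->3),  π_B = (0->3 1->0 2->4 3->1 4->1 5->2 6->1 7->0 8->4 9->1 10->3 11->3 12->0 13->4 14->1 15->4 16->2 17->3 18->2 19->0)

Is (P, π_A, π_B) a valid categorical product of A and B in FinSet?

Answer: NOT A VALID PRODUCT — duplicate pair at indices 3,6

Trace:
|A|·|B| = 4·5 = 20;  |P| = 20
Check the pairing map k ↦ (π_A(k), π_B(k)):
  0 -> (3,3)
  1 -> (1,0)
  2 -> (0,4)
  3 -> (0,1)
  4 -> (2,1)
  5 -> (2,2)
  6 -> (0,1)  ✗ repeats pair of k=3
  7 -> (0,0)
  8 -> (3,4)
  9 -> (3,1)
  10 -> (0,3)
  11 -> (2,3)
  12 -> (2,0)
  13 -> (1,4)
  14 -> (1,1)
  15 -> (2,4)
  16 -> (0,2)
  17 -> (1,3)
  18 -> (1,2)
  19 -> (3,0)
distinct pairs in image: 19 / 20 needed
  → (0,1) hit at k=3 and k=6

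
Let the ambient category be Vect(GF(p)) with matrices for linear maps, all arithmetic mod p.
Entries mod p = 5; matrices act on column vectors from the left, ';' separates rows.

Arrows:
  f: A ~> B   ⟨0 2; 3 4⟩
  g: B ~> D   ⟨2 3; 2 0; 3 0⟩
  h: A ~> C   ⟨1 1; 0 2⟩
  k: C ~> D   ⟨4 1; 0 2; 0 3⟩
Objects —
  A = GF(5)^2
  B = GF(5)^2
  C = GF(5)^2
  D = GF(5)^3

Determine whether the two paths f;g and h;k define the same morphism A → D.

Answer: COMMUTES

Trace:
Path 1 = f;g:
  e0=⟨1,0⟩ f~>⟨0,3⟩ g~>⟨4,0,0⟩
  e1=⟨0,1⟩ f~>⟨2,4⟩ g~>⟨1,4,1⟩
  result₁ = ⟨4 1; 0 4; 0 1⟩
Path 2 = h;k:
  e0=⟨1,0⟩ h~>⟨1,0⟩ k~>⟨4,0,0⟩
  e1=⟨0,1⟩ h~>⟨1,2⟩ k~>⟨1,4,1⟩
  result₂ = ⟨4 1; 0 4; 0 1⟩
Equal? same morphism ✓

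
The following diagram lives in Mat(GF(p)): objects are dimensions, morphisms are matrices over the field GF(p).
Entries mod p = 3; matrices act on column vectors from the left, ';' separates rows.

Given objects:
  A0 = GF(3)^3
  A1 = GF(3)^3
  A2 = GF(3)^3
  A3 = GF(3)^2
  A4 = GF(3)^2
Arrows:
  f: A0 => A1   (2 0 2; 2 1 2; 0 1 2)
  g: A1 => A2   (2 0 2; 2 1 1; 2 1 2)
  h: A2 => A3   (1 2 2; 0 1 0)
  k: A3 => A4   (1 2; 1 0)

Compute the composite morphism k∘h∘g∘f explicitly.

Answer: (1 1 0; 1 0 2)

Work:
  e0=⟨1,0,0⟩ f=>⟨2,2,0⟩ g=>⟨1,0,0⟩ h=>⟨1,0⟩ k=>⟨1,1⟩
  e1=⟨0,1,0⟩ f=>⟨0,1,1⟩ g=>⟨2,2,0⟩ h=>⟨0,2⟩ k=>⟨1,0⟩
  e2=⟨0,0,1⟩ f=>⟨2,2,2⟩ g=>⟨2,2,1⟩ h=>⟨2,2⟩ k=>⟨0,2⟩
composite: (1 1 0; 1 0 2)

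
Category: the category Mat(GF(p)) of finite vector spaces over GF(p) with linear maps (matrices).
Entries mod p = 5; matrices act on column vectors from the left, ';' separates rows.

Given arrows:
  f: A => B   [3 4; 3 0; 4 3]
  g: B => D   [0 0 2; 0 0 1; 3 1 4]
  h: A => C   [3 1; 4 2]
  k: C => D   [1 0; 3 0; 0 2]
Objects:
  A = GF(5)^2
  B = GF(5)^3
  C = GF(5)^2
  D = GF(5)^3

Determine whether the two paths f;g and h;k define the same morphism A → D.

Answer: COMMUTES

Trace:
Path 1 = f;g:
  e0=(1,0) f=>(3,3,4) g=>(3,4,3)
  e1=(0,1) f=>(4,0,3) g=>(1,3,4)
  result₁ = [3 1; 4 3; 3 4]
Path 2 = h;k:
  e0=(1,0) h=>(3,4) k=>(3,4,3)
  e1=(0,1) h=>(1,2) k=>(1,3,4)
  result₂ = [3 1; 4 3; 3 4]
Equal? equal; square commutes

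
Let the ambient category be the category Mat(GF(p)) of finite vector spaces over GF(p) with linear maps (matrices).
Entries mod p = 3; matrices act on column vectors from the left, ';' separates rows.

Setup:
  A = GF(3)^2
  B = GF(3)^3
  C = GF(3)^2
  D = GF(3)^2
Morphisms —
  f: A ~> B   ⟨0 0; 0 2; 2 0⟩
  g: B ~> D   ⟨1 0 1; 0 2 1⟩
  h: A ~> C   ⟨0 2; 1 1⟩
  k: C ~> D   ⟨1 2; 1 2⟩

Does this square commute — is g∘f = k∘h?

Answer: DOES NOT COMMUTE

Trace:
Path 1 = f;g:
  e0=⟨1,0⟩ f~>⟨0,0,2⟩ g~>⟨2,2⟩
  e1=⟨0,1⟩ f~>⟨0,2,0⟩ g~>⟨0,1⟩
  composite₁ = ⟨2 0; 2 1⟩
Path 2 = h;k:
  e0=⟨1,0⟩ h~>⟨0,1⟩ k~>⟨2,2⟩
  e1=⟨0,1⟩ h~>⟨2,1⟩ k~>⟨1,1⟩
  composite₂ = ⟨2 1; 2 1⟩
Equal? differ; not commutative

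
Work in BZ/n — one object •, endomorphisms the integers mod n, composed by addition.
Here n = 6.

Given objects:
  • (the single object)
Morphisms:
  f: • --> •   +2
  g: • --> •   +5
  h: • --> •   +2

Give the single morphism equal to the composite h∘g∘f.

Answer: +3

Work:
  0 +2≡2 +5≡1 +2≡3  (mod 6)
⟦path⟧: +3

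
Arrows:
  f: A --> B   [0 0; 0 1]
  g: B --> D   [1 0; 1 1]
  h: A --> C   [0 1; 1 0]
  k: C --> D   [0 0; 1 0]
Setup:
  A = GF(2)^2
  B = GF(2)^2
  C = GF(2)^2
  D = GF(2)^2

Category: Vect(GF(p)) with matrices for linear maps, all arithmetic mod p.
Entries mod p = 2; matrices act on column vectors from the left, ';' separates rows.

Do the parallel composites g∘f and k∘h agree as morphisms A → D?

Answer: COMMUTES

Work:
1) trace f;g:
  e0=⟨1,0⟩ f-->⟨0,0⟩ g-->⟨0,0⟩
  e1=⟨0,1⟩ f-->⟨0,1⟩ g-->⟨0,1⟩
  result₁ = [0 0; 0 1]
2) trace h;k:
  e0=⟨1,0⟩ h-->⟨0,1⟩ k-->⟨0,0⟩
  e1=⟨0,1⟩ h-->⟨1,0⟩ k-->⟨0,1⟩
  result₂ = [0 0; 0 1]
Equal? equal; square commutes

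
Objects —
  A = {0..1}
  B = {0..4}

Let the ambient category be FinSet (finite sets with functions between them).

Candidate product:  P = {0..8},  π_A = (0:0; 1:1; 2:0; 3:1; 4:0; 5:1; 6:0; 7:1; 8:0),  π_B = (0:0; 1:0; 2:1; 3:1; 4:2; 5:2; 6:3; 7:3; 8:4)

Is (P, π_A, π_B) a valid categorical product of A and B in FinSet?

|A|·|B| = 2·5 = 10;  |P| = 9
  → cardinalities differ; no bijection possible.

Answer: NOT A VALID PRODUCT — |P|=9 ≠ |A|·|B|=10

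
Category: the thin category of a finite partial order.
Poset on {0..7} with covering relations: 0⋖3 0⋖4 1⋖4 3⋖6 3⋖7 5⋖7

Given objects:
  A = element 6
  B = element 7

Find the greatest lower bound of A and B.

Lower bounds of A=6 and B=7: {0,3}
  0 <= 3
  3 <= 3
glb = 3

Answer: A∧B = 3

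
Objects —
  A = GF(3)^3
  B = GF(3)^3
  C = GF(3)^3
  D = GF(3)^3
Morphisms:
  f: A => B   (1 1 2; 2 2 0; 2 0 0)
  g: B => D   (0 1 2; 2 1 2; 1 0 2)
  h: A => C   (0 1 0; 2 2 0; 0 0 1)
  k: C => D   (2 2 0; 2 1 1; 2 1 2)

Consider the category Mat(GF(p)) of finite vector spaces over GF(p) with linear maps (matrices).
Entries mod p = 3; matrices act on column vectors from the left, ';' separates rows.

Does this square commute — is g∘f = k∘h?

Along f;g (path 1):
  e0=(1,0,0) f=>(1,2,2) g=>(0,2,2)
  e1=(0,1,0) f=>(1,2,0) g=>(2,1,1)
  e2=(0,0,1) f=>(2,0,0) g=>(0,1,2)
  composite₁ = (0 2 0; 2 1 1; 2 1 2)
Along h;k (path 2):
  e0=(1,0,0) h=>(0,2,0) k=>(1,2,2)
  e1=(0,1,0) h=>(1,2,0) k=>(0,1,1)
  e2=(0,0,1) h=>(0,0,1) k=>(0,1,2)
  composite₂ = (1 0 0; 2 1 1; 2 1 2)
Equal? differ; not commutative

Answer: DOES NOT COMMUTE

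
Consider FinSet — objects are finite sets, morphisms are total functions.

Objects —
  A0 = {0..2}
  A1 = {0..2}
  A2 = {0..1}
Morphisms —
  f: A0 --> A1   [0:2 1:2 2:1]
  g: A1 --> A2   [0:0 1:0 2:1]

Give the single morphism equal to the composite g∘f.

Answer: [0:1 1:1 2:0]

Trace:
  0 f-->2 g-->1
  1 f-->2 g-->1
  2 f-->1 g-->0
composite: [0:1 1:1 2:0]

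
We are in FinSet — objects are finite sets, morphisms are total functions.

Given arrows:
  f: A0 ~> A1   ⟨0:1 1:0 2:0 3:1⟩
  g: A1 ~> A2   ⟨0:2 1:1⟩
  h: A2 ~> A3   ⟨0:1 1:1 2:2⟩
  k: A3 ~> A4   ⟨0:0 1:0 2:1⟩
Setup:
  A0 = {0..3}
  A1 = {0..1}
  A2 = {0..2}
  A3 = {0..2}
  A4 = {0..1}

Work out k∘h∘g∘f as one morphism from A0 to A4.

Answer: ⟨0:0 1:1 2:1 3:0⟩

Trace:
  0 f~>1 g~>1 h~>1 k~>0
  1 f~>0 g~>2 h~>2 k~>1
  2 f~>0 g~>2 h~>2 k~>1
  3 f~>1 g~>1 h~>1 k~>0
composite: ⟨0:0 1:1 2:1 3:0⟩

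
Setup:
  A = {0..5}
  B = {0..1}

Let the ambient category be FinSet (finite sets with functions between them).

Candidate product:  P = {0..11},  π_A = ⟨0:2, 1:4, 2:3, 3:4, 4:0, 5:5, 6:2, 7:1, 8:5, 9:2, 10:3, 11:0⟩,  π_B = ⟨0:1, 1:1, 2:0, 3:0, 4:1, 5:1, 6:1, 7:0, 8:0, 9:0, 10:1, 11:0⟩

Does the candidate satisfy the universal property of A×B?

|A|·|B| = 6·2 = 12;  |P| = 12
Check the pairing map k ↦ (π_A(k), π_B(k)):
  0 : (2,1)
  1 : (4,1)
  2 : (3,0)
  3 : (4,0)
  4 : (0,1)
  5 : (5,1)
  6 : (2,1)  ✗ repeats pair of k=0
  7 : (1,0)
  8 : (5,0)
  9 : (2,0)
  10 : (3,1)
  11 : (0,0)
distinct pairs in image: 11 / 12 needed
  → (2,1) hit at k=0 and k=6

Answer: NOT A VALID PRODUCT — duplicate pair at indices 6,0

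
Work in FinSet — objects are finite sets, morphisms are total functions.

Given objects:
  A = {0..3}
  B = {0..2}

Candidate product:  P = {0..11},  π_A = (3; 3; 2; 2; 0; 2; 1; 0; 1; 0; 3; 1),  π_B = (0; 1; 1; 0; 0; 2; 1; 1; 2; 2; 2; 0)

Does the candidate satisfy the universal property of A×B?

|A|·|B| = 4·3 = 12;  |P| = 12
Check the pairing map k ↦ (π_A(k), π_B(k)):
  0 ↦ (3,0)
  1 ↦ (3,1)
  2 ↦ (2,1)
  3 ↦ (2,0)
  4 ↦ (0,0)
  5 ↦ (2,2)
  6 ↦ (1,1)
  7 ↦ (0,1)
  8 ↦ (1,2)
  9 ↦ (0,2)
  10 ↦ (3,2)
  11 ↦ (1,0)
distinct pairs in image: 12 / 12 needed
  → bijection onto A×B; projections well-typed.

Answer: VALID PRODUCT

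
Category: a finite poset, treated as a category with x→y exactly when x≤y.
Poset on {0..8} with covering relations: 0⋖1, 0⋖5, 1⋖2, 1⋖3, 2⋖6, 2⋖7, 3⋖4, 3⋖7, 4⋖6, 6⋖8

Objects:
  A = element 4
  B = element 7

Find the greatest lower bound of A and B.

Answer: A∧B = 3

Trace:
{x : x≤A ∧ x≤B} = {0,1,3}  (A=4, B=7)
  0 ≤ 3
  1 ≤ 3
  3 ≤ 3
glb = 3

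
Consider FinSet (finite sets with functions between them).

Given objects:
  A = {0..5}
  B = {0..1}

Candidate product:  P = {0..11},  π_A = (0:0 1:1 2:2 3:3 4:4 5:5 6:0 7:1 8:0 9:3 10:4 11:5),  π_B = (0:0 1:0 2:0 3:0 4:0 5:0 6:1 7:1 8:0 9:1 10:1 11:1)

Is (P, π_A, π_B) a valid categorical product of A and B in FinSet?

|A|·|B| = 6·2 = 12;  |P| = 12
Check the pairing map k ↦ (π_A(k), π_B(k)):
  0 : (0,0)
  1 : (1,0)
  2 : (2,0)
  3 : (3,0)
  4 : (4,0)
  5 : (5,0)
  6 : (0,1)
  7 : (1,1)
  8 : (0,0)  ✗ repeats pair of k=0
  9 : (3,1)
  10 : (4,1)
  11 : (5,1)
distinct pairs in image: 11 / 12 needed
  → (0,0) hit at k=0 and k=8

Answer: NOT A VALID PRODUCT — duplicate pair at indices 0,8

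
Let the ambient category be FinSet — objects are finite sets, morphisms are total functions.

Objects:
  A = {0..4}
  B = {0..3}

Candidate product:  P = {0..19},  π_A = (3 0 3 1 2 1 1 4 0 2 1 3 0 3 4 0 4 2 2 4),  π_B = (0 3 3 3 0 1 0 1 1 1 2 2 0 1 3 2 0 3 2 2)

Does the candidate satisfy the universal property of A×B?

|A|·|B| = 5·4 = 20;  |P| = 20
Check the pairing map k ↦ (π_A(k), π_B(k)):
  0 : (3,0)
  1 : (0,3)
  2 : (3,3)
  3 : (1,3)
  4 : (2,0)
  5 : (1,1)
  6 : (1,0)
  7 : (4,1)
  8 : (0,1)
  9 : (2,1)
  10 : (1,2)
  11 : (3,2)
  12 : (0,0)
  13 : (3,1)
  14 : (4,3)
  15 : (0,2)
  16 : (4,0)
  17 : (2,3)
  18 : (2,2)
  19 : (4,2)
distinct pairs in image: 20 / 20 needed
  → bijection onto A×B; projections well-typed.

Answer: VALID PRODUCT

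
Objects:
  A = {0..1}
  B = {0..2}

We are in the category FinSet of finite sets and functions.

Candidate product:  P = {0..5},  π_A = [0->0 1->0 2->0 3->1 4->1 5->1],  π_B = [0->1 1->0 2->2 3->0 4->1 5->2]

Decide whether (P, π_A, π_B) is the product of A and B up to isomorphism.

Answer: VALID PRODUCT

Trace:
|A|·|B| = 2·3 = 6;  |P| = 6
Check the pairing map k ↦ (π_A(k), π_B(k)):
  0 -> (0,1)
  1 -> (0,0)
  2 -> (0,2)
  3 -> (1,0)
  4 -> (1,1)
  5 -> (1,2)
distinct pairs in image: 6 / 6 needed
  → bijection onto A×B; projections well-typed.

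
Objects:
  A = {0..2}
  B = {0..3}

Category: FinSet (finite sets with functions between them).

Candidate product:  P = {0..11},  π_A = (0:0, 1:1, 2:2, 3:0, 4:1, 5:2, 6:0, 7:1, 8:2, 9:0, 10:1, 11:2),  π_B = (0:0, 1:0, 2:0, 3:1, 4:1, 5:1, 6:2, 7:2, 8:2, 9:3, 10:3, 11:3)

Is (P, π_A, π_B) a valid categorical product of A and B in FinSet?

Answer: VALID PRODUCT

Trace:
|A|·|B| = 3·4 = 12;  |P| = 12
Check the pairing map k ↦ (π_A(k), π_B(k)):
  0 : (0,0)
  1 : (1,0)
  2 : (2,0)
  3 : (0,1)
  4 : (1,1)
  5 : (2,1)
  6 : (0,2)
  7 : (1,2)
  8 : (2,2)
  9 : (0,3)
  10 : (1,3)
  11 : (2,3)
distinct pairs in image: 12 / 12 needed
  → bijection onto A×B; projections well-typed.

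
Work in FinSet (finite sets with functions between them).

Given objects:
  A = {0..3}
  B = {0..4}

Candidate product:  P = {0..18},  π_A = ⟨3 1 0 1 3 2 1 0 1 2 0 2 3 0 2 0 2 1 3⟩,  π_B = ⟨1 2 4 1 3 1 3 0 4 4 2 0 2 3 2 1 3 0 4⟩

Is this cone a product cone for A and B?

|A|·|B| = 4·5 = 20;  |P| = 19
  → cardinalities differ; no bijection possible.

Answer: NOT A VALID PRODUCT — |P|=19 ≠ |A|·|B|=20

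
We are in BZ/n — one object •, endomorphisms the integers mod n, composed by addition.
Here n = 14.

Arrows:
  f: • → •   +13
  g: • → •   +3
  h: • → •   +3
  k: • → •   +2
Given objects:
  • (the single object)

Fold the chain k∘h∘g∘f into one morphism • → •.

Answer: +7

Trace:
  0 +13≡13 +3≡2 +3≡5 +2≡7  (mod 14)
result: +7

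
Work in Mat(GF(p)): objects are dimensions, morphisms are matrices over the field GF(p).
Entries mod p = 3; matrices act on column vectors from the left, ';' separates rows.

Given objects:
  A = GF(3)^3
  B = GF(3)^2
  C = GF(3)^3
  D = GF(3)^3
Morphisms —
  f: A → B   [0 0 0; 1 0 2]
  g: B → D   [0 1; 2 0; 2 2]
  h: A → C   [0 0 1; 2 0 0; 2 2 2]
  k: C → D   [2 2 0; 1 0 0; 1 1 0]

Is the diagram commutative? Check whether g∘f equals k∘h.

Path 1 = f;g:
  e0=⟨1,0,0⟩ f→⟨0,1⟩ g→⟨1,0,2⟩
  e1=⟨0,1,0⟩ f→⟨0,0⟩ g→⟨0,0,0⟩
  e2=⟨0,0,1⟩ f→⟨0,2⟩ g→⟨2,0,1⟩
  result₁ = [1 0 2; 0 0 0; 2 0 1]
Path 2 = h;k:
  e0=⟨1,0,0⟩ h→⟨0,2,2⟩ k→⟨1,0,2⟩
  e1=⟨0,1,0⟩ h→⟨0,0,2⟩ k→⟨0,0,0⟩
  e2=⟨0,0,1⟩ h→⟨1,0,2⟩ k→⟨2,1,1⟩
  result₂ = [1 0 2; 0 0 1; 2 0 1]
Equal? differ; not commutative

Answer: DOES NOT COMMUTE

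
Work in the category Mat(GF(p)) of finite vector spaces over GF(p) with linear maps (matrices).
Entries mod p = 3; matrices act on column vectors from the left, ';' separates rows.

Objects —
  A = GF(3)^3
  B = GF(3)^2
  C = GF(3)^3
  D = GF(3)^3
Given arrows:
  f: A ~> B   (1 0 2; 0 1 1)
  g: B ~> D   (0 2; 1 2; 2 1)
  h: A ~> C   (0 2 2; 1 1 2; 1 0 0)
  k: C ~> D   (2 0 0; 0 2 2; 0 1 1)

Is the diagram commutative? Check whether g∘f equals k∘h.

Answer: DOES NOT COMMUTE

Trace:
Along f;g (path 1):
  e0=(1,0,0) f~>(1,0) g~>(0,1,2)
  e1=(0,1,0) f~>(0,1) g~>(2,2,1)
  e2=(0,0,1) f~>(2,1) g~>(2,1,2)
  ⟦path⟧₁ = (0 2 2; 1 2 1; 2 1 2)
Along h;k (path 2):
  e0=(1,0,0) h~>(0,1,1) k~>(0,1,2)
  e1=(0,1,0) h~>(2,1,0) k~>(1,2,1)
  e2=(0,0,1) h~>(2,2,0) k~>(1,1,2)
  ⟦path⟧₂ = (0 1 1; 1 2 1; 2 1 2)
Equal? differ; not commutative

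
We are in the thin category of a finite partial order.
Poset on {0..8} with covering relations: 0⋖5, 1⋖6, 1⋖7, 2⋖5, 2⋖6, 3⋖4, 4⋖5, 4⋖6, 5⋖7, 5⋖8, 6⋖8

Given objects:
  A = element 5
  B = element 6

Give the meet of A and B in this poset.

Lower bounds of A=5 and B=6: {2,3,4}
  maximal lower bounds 2 and 4 are incomparable: neither 2≤4 nor 4≤2
→ no greatest lower bound exists

Answer: NO MEET EXISTS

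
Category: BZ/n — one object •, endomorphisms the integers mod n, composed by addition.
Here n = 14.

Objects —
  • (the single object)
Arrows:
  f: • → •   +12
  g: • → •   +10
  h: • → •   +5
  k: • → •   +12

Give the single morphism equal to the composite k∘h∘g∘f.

  0 +12≡12 +10≡8 +5≡13 +12≡11  (mod 14)
composite: +11

Answer: +11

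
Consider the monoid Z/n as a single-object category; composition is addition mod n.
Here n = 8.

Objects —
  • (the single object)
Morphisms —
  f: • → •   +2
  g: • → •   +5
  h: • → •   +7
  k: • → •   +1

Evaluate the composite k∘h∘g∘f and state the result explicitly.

  0 +2≡2 +5≡7 +7≡6 +1≡7  (mod 8)
composite: +7

Answer: +7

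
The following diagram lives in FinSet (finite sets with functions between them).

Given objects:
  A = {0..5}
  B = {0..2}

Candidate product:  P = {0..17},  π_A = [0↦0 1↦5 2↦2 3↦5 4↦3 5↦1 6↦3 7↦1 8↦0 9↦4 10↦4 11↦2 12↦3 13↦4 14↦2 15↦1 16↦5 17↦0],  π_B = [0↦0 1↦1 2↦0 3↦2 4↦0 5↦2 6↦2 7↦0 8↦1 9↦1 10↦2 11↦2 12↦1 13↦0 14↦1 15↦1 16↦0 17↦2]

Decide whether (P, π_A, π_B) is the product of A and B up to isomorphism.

Answer: VALID PRODUCT

Trace:
|A|·|B| = 6·3 = 18;  |P| = 18
Check the pairing map k ↦ (π_A(k), π_B(k)):
  0 ↦ (0,0)
  1 ↦ (5,1)
  2 ↦ (2,0)
  3 ↦ (5,2)
  4 ↦ (3,0)
  5 ↦ (1,2)
  6 ↦ (3,2)
  7 ↦ (1,0)
  8 ↦ (0,1)
  9 ↦ (4,1)
  10 ↦ (4,2)
  11 ↦ (2,2)
  12 ↦ (3,1)
  13 ↦ (4,0)
  14 ↦ (2,1)
  15 ↦ (1,1)
  16 ↦ (5,0)
  17 ↦ (0,2)
distinct pairs in image: 18 / 18 needed
  → bijection onto A×B; projections well-typed.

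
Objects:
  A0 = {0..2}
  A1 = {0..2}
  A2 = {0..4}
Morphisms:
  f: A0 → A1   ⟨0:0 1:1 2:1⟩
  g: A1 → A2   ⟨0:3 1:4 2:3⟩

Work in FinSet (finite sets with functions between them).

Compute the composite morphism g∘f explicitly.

Answer: ⟨0:3 1:4 2:4⟩

Work:
  0 f→0 g→3
  1 f→1 g→4
  2 f→1 g→4
⟦path⟧: ⟨0:3 1:4 2:4⟩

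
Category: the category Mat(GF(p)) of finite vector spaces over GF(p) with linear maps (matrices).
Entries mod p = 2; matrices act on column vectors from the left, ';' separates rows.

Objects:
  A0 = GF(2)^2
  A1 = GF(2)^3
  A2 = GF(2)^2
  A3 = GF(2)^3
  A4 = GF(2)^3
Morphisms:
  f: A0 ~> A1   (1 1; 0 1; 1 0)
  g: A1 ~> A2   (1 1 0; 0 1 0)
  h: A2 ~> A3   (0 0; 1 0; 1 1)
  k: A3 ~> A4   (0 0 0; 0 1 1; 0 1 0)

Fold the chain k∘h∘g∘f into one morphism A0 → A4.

Answer: (0 0; 0 1; 1 0)

Work:
  e0=(1,0) f~>(1,0,1) g~>(1,0) h~>(0,1,1) k~>(0,0,1)
  e1=(0,1) f~>(1,1,0) g~>(0,1) h~>(0,0,1) k~>(0,1,0)
result: (0 0; 0 1; 1 0)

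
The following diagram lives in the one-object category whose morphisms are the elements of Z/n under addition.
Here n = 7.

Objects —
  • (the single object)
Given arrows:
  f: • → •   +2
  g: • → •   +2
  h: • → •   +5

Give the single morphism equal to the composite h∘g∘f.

Answer: +2

Trace:
  0 +2≡2 +2≡4 +5≡2  (mod 7)
result: +2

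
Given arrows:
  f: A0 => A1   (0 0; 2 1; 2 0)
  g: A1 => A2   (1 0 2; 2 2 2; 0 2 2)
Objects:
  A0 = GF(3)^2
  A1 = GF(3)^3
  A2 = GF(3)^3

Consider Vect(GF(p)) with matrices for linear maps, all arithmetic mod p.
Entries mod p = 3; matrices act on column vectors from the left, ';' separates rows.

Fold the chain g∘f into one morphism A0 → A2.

Answer: (1 0; 2 2; 2 2)

Trace:
  e0=⟨1,0⟩ f=>⟨0,2,2⟩ g=>⟨1,2,2⟩
  e1=⟨0,1⟩ f=>⟨0,1,0⟩ g=>⟨0,2,2⟩
result: (1 0; 2 2; 2 2)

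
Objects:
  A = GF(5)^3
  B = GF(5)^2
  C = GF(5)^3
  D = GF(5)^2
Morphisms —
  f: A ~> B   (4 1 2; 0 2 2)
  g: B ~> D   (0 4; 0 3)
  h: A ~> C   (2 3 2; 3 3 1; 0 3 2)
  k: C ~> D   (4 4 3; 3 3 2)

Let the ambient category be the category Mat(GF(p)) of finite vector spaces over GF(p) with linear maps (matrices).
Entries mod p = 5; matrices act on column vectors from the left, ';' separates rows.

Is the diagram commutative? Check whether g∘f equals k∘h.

Path 1 = f;g:
  e0=[1,0,0] f~>[4,0] g~>[0,0]
  e1=[0,1,0] f~>[1,2] g~>[3,1]
  e2=[0,0,1] f~>[2,2] g~>[3,1]
  result₁ = (0 3 3; 0 1 1)
Path 2 = h;k:
  e0=[1,0,0] h~>[2,3,0] k~>[0,0]
  e1=[0,1,0] h~>[3,3,3] k~>[3,4]
  e2=[0,0,1] h~>[2,1,2] k~>[3,3]
  result₂ = (0 3 3; 0 4 3)
Equal? distinct morphisms ✗

Answer: DOES NOT COMMUTE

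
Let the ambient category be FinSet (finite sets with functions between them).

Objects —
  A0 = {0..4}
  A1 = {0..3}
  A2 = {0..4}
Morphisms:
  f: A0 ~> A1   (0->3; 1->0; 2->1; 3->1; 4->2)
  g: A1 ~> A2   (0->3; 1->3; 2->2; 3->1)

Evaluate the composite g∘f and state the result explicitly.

  0 f~>3 g~>1
  1 f~>0 g~>3
  2 f~>1 g~>3
  3 f~>1 g~>3
  4 f~>2 g~>2
result: (0->1; 1->3; 2->3; 3->3; 4->2)

Answer: (0->1; 1->3; 2->3; 3->3; 4->2)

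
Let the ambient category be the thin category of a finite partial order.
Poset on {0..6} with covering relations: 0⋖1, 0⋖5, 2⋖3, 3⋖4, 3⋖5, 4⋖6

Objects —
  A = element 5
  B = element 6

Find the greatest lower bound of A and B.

Common predecessors of 5,6: {2,3}
  2 ≤ 3
  3 ≤ 3
glb = 3

Answer: A∧B = 3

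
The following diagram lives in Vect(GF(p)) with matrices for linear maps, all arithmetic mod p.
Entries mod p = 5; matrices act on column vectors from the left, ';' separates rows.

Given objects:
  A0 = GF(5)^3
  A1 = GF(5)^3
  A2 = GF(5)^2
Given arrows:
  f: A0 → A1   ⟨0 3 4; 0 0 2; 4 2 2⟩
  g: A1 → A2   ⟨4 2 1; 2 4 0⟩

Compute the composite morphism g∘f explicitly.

  e0=(1,0,0) f→(0,0,4) g→(4,0)
  e1=(0,1,0) f→(3,0,2) g→(4,1)
  e2=(0,0,1) f→(4,2,2) g→(2,1)
⟦path⟧: ⟨4 4 2; 0 1 1⟩

Answer: ⟨4 4 2; 0 1 1⟩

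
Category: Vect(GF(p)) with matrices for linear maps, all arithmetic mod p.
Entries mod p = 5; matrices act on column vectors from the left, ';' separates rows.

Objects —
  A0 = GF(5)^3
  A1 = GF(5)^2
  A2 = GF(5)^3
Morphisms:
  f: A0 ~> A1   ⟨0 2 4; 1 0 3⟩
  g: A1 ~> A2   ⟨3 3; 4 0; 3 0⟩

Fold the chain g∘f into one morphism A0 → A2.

Answer: ⟨3 1 1; 0 3 1; 0 1 2⟩

Trace:
  e0=⟨1,0,0⟩ f~>⟨0,1⟩ g~>⟨3,0,0⟩
  e1=⟨0,1,0⟩ f~>⟨2,0⟩ g~>⟨1,3,1⟩
  e2=⟨0,0,1⟩ f~>⟨4,3⟩ g~>⟨1,1,2⟩
composite: ⟨3 1 1; 0 3 1; 0 1 2⟩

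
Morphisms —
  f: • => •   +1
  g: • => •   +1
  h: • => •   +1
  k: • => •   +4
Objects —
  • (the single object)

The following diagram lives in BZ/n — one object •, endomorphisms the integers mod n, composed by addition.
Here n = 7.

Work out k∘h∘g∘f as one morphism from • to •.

  0 +1≡1 +1≡2 +1≡3 +4≡0  (mod 7)
result: +0

Answer: +0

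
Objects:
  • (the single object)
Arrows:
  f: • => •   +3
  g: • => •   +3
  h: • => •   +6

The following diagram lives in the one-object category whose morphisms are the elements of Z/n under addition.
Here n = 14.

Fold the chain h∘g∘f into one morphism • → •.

  0 +3≡3 +3≡6 +6≡12  (mod 14)
result: +12

Answer: +12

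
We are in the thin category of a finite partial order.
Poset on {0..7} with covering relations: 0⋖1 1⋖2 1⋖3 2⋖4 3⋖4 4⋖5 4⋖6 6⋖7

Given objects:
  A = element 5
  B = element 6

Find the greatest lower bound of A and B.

Answer: A∧B = 4

Work:
{x : x≤A ∧ x≤B} = {0,1,2,3,4}  (A=5, B=6)
  0 ≤ 4
  1 ≤ 4
  2 ≤ 4
  3 ≤ 4
  4 ≤ 4
glb = 4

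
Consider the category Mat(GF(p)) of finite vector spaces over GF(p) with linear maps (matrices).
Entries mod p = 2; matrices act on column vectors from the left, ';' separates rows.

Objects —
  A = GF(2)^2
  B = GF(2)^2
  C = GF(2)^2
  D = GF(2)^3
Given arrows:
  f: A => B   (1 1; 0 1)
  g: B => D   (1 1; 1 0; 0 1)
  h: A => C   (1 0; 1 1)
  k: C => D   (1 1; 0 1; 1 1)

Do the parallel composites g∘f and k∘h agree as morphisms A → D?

Path 1 = f;g:
  e0=[1,0] f=>[1,0] g=>[1,1,0]
  e1=[0,1] f=>[1,1] g=>[0,1,1]
  ⟦path⟧₁ = (1 0; 1 1; 0 1)
Path 2 = h;k:
  e0=[1,0] h=>[1,1] k=>[0,1,0]
  e1=[0,1] h=>[0,1] k=>[1,1,1]
  ⟦path⟧₂ = (0 1; 1 1; 0 1)
Equal? NO — does not commute

Answer: DOES NOT COMMUTE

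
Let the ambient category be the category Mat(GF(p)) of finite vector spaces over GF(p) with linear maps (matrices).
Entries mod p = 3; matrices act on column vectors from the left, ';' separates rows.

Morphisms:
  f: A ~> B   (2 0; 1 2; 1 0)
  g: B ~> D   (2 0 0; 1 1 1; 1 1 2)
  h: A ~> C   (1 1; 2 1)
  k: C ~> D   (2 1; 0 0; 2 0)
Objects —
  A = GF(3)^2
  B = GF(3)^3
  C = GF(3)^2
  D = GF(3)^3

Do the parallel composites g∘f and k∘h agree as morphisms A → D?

Answer: DOES NOT COMMUTE

Trace:
Along f;g (path 1):
  e0=(1,0) f~>(2,1,1) g~>(1,1,2)
  e1=(0,1) f~>(0,2,0) g~>(0,2,2)
  composite₁ = (1 0; 1 2; 2 2)
Along h;k (path 2):
  e0=(1,0) h~>(1,2) k~>(1,0,2)
  e1=(0,1) h~>(1,1) k~>(0,0,2)
  composite₂ = (1 0; 0 0; 2 2)
Equal? NO — does not commute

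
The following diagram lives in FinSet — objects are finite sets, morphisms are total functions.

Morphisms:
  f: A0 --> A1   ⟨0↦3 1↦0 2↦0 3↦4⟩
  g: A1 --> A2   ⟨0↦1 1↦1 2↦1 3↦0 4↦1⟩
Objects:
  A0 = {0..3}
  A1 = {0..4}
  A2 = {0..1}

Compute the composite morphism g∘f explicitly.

Answer: ⟨0↦0 1↦1 2↦1 3↦1⟩

Derivation:
  0 f-->3 g-->0
  1 f-->0 g-->1
  2 f-->0 g-->1
  3 f-->4 g-->1
result: ⟨0↦0 1↦1 2↦1 3↦1⟩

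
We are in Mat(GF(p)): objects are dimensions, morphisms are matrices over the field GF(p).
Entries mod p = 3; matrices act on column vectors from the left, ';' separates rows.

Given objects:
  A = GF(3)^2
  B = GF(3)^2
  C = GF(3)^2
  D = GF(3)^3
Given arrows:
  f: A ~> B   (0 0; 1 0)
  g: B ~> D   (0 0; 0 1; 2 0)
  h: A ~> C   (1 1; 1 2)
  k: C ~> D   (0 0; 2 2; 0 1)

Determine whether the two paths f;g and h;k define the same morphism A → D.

Answer: DOES NOT COMMUTE

Work:
Along f;g (path 1):
  e0=[1,0] f~>[0,1] g~>[0,1,0]
  e1=[0,1] f~>[0,0] g~>[0,0,0]
  ⟦path⟧₁ = (0 0; 1 0; 0 0)
Along h;k (path 2):
  e0=[1,0] h~>[1,1] k~>[0,1,1]
  e1=[0,1] h~>[1,2] k~>[0,0,2]
  ⟦path⟧₂ = (0 0; 1 0; 1 2)
Equal? differ; not commutative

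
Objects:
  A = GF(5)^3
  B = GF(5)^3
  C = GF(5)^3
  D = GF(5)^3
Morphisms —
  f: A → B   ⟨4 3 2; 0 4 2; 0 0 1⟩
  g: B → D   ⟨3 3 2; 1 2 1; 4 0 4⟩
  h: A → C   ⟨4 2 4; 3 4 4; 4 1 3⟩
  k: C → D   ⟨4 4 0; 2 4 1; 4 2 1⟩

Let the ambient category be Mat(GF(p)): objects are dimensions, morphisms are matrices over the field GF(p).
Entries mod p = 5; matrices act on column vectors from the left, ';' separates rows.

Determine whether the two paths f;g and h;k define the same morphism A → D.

1) trace f;g:
  e0=⟨1,0,0⟩ f→⟨4,0,0⟩ g→⟨2,4,1⟩
  e1=⟨0,1,0⟩ f→⟨3,4,0⟩ g→⟨1,1,2⟩
  e2=⟨0,0,1⟩ f→⟨2,2,1⟩ g→⟨4,2,2⟩
  ⟦path⟧₁ = ⟨2 1 4; 4 1 2; 1 2 2⟩
2) trace h;k:
  e0=⟨1,0,0⟩ h→⟨4,3,4⟩ k→⟨3,4,1⟩
  e1=⟨0,1,0⟩ h→⟨2,4,1⟩ k→⟨4,1,2⟩
  e2=⟨0,0,1⟩ h→⟨4,4,3⟩ k→⟨2,2,2⟩
  ⟦path⟧₂ = ⟨3 4 2; 4 1 2; 1 2 2⟩
Equal? differ; not commutative

Answer: DOES NOT COMMUTE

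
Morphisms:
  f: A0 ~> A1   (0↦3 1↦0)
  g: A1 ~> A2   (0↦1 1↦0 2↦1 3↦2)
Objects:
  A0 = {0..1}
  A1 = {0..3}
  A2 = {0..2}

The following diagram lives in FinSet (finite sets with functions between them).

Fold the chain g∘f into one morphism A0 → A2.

  0 f~>3 g~>2
  1 f~>0 g~>1
composite: (0↦2 1↦1)

Answer: (0↦2 1↦1)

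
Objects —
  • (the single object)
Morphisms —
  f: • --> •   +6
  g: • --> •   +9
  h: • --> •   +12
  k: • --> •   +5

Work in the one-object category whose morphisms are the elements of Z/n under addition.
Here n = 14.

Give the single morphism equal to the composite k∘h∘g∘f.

  0 +6≡6 +9≡1 +12≡13 +5≡4  (mod 14)
composite: +4

Answer: +4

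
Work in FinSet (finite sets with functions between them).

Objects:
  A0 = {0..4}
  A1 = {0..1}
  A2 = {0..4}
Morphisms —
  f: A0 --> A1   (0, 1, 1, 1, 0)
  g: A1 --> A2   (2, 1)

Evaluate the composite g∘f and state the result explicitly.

  0 f-->0 g-->2
  1 f-->1 g-->1
  2 f-->1 g-->1
  3 f-->1 g-->1
  4 f-->0 g-->2
composite: (2, 1, 1, 1, 2)

Answer: (2, 1, 1, 1, 2)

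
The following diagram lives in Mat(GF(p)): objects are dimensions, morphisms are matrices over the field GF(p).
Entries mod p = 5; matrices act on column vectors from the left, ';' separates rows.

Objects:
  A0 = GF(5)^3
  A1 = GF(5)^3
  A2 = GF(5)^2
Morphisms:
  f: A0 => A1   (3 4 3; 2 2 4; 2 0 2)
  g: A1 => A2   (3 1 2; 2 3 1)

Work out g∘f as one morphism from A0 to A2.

  e0=(1,0,0) f=>(3,2,2) g=>(0,4)
  e1=(0,1,0) f=>(4,2,0) g=>(4,4)
  e2=(0,0,1) f=>(3,4,2) g=>(2,0)
composite: (0 4 2; 4 4 0)

Answer: (0 4 2; 4 4 0)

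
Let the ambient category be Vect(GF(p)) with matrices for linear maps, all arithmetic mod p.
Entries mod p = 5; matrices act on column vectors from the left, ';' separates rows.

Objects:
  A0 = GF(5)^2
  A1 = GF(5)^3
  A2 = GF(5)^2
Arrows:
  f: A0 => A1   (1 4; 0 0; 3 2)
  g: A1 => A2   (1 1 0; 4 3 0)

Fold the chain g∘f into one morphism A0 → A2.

Answer: (1 4; 4 1)

Derivation:
  e0=[1,0] f=>[1,0,3] g=>[1,4]
  e1=[0,1] f=>[4,0,2] g=>[4,1]
⟦path⟧: (1 4; 4 1)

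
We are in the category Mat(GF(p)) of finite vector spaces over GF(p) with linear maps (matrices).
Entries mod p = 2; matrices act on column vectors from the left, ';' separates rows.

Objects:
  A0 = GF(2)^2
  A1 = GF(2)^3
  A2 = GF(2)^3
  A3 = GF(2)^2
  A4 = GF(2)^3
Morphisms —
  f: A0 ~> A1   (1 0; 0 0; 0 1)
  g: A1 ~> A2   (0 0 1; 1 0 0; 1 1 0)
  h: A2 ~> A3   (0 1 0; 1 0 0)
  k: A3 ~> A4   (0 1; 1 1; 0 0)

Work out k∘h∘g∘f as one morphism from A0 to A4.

Answer: (0 1; 1 1; 0 0)

Trace:
  e0=[1,0] f~>[1,0,0] g~>[0,1,1] h~>[1,0] k~>[0,1,0]
  e1=[0,1] f~>[0,0,1] g~>[1,0,0] h~>[0,1] k~>[1,1,0]
⟦path⟧: (0 1; 1 1; 0 0)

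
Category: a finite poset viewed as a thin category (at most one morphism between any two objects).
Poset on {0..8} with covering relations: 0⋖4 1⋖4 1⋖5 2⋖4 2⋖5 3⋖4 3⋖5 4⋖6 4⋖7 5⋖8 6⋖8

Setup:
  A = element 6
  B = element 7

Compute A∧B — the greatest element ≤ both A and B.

Answer: A∧B = 4

Derivation:
Lower bounds of A=6 and B=7: {0,1,2,3,4}
  0 ⊑ 4
  1 ⊑ 4
  2 ⊑ 4
  3 ⊑ 4
  4 ⊑ 4
glb = 4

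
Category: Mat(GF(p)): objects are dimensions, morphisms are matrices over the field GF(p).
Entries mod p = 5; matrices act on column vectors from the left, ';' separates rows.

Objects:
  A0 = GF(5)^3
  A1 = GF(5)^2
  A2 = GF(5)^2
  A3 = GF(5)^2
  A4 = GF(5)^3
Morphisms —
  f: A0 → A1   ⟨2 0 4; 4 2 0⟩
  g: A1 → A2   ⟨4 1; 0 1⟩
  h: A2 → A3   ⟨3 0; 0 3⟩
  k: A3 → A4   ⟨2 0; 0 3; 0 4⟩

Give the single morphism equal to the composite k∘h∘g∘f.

Answer: ⟨2 2 1; 1 3 0; 3 4 0⟩

Work:
  e0=[1,0,0] f→[2,4] g→[2,4] h→[1,2] k→[2,1,3]
  e1=[0,1,0] f→[0,2] g→[2,2] h→[1,1] k→[2,3,4]
  e2=[0,0,1] f→[4,0] g→[1,0] h→[3,0] k→[1,0,0]
composite: ⟨2 2 1; 1 3 0; 3 4 0⟩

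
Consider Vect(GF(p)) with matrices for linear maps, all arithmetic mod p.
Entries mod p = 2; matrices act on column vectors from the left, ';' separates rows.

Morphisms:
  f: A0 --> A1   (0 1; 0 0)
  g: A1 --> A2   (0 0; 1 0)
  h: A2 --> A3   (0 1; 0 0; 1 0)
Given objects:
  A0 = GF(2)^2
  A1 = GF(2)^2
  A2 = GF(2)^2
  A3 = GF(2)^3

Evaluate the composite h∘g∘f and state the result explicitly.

Answer: (0 1; 0 0; 0 0)

Derivation:
  e0=[1,0] f-->[0,0] g-->[0,0] h-->[0,0,0]
  e1=[0,1] f-->[1,0] g-->[0,1] h-->[1,0,0]
result: (0 1; 0 0; 0 0)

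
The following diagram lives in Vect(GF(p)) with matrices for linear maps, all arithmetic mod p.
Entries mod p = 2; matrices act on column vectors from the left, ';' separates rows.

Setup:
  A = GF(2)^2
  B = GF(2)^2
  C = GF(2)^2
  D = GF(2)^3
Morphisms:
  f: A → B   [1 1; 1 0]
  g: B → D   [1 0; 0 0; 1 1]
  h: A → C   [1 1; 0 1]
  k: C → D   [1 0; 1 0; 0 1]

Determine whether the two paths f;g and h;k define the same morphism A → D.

Answer: DOES NOT COMMUTE

Work:
Along f;g (path 1):
  e0=(1,0) f→(1,1) g→(1,0,0)
  e1=(0,1) f→(1,0) g→(1,0,1)
  composite₁ = [1 1; 0 0; 0 1]
Along h;k (path 2):
  e0=(1,0) h→(1,0) k→(1,1,0)
  e1=(0,1) h→(1,1) k→(1,1,1)
  composite₂ = [1 1; 1 1; 0 1]
Equal? differ; not commutative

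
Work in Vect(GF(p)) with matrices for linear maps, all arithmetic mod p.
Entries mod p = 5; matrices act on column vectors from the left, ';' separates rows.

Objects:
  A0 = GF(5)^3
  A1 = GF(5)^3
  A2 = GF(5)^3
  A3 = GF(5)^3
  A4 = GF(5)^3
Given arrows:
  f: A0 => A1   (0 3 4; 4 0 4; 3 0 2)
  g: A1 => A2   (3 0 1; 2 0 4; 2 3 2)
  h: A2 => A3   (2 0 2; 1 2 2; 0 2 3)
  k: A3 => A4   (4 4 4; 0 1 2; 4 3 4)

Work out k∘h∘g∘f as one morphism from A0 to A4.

Answer: (2 2 1; 4 3 2; 4 4 2)

Derivation:
  e0=[1,0,0] f=>[0,4,3] g=>[3,2,3] h=>[2,3,3] k=>[2,4,4]
  e1=[0,1,0] f=>[3,0,0] g=>[4,1,1] h=>[0,3,0] k=>[2,3,4]
  e2=[0,0,1] f=>[4,4,2] g=>[4,1,4] h=>[1,4,4] k=>[1,2,2]
result: (2 2 1; 4 3 2; 4 4 2)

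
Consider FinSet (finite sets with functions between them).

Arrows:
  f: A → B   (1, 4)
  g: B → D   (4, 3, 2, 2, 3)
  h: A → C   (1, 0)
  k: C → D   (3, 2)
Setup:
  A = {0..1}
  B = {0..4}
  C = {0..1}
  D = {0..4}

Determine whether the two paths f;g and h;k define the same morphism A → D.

Answer: DOES NOT COMMUTE

Trace:
Path 1 = f;g:
  0 f→1 g→3
  1 f→4 g→3
  result₁ = (3, 3)
Path 2 = h;k:
  0 h→1 k→2
  1 h→0 k→3
  result₂ = (2, 3)
Equal? NO — does not commute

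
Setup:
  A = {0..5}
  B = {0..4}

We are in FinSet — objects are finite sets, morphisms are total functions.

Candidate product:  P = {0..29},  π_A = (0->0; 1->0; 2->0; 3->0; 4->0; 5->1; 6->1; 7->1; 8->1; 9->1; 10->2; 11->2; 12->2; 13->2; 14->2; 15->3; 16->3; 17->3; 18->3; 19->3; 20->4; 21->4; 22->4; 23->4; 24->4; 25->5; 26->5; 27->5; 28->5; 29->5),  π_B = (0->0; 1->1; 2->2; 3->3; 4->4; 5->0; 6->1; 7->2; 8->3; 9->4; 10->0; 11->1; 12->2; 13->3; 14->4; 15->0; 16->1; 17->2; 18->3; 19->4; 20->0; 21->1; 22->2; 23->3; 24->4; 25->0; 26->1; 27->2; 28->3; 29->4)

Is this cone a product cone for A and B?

Answer: VALID PRODUCT

Derivation:
|A|·|B| = 6·5 = 30;  |P| = 30
Check the pairing map k ↦ (π_A(k), π_B(k)):
  0 -> (0,0)
  1 -> (0,1)
  2 -> (0,2)
  3 -> (0,3)
  4 -> (0,4)
  5 -> (1,0)
  6 -> (1,1)
  7 -> (1,2)
  8 -> (1,3)
  9 -> (1,4)
  10 -> (2,0)
  11 -> (2,1)
  12 -> (2,2)
  13 -> (2,3)
  14 -> (2,4)
  15 -> (3,0)
  16 -> (3,1)
  17 -> (3,2)
  18 -> (3,3)
  19 -> (3,4)
  20 -> (4,0)
  21 -> (4,1)
  22 -> (4,2)
  23 -> (4,3)
  24 -> (4,4)
  25 -> (5,0)
  26 -> (5,1)
  27 -> (5,2)
  28 -> (5,3)
  29 -> (5,4)
distinct pairs in image: 30 / 30 needed
  → bijection onto A×B; projections well-typed.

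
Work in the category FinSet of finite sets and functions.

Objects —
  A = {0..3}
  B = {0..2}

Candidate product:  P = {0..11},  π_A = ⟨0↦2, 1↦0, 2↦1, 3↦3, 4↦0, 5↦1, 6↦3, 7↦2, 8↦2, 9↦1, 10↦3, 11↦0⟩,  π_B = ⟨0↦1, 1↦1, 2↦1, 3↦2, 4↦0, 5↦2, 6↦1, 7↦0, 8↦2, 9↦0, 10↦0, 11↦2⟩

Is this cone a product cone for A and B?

Answer: VALID PRODUCT

Derivation:
|A|·|B| = 4·3 = 12;  |P| = 12
Check the pairing map k ↦ (π_A(k), π_B(k)):
  0 ↦ (2,1)
  1 ↦ (0,1)
  2 ↦ (1,1)
  3 ↦ (3,2)
  4 ↦ (0,0)
  5 ↦ (1,2)
  6 ↦ (3,1)
  7 ↦ (2,0)
  8 ↦ (2,2)
  9 ↦ (1,0)
  10 ↦ (3,0)
  11 ↦ (0,2)
distinct pairs in image: 12 / 12 needed
  → bijection onto A×B; projections well-typed.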